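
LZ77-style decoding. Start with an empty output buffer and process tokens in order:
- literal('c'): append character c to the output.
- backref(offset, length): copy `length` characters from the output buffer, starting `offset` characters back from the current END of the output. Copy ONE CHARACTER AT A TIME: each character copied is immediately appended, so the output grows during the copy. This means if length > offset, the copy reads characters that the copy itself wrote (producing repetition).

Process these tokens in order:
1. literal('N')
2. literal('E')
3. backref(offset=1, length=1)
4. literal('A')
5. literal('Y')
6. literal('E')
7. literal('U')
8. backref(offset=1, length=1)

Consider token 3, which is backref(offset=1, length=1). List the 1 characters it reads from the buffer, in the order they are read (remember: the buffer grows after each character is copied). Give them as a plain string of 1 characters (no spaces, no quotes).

Token 1: literal('N'). Output: "N"
Token 2: literal('E'). Output: "NE"
Token 3: backref(off=1, len=1). Buffer before: "NE" (len 2)
  byte 1: read out[1]='E', append. Buffer now: "NEE"

Answer: E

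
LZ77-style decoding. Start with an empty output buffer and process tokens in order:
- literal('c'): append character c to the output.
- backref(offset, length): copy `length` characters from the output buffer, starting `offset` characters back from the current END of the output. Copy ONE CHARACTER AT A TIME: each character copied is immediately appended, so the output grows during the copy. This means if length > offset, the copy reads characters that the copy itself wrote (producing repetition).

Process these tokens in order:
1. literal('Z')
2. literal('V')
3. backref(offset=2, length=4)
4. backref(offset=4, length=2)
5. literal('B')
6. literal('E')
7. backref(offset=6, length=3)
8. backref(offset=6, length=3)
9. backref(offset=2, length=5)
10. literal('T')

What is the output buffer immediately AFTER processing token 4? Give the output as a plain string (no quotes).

Answer: ZVZVZVZV

Derivation:
Token 1: literal('Z'). Output: "Z"
Token 2: literal('V'). Output: "ZV"
Token 3: backref(off=2, len=4) (overlapping!). Copied 'ZVZV' from pos 0. Output: "ZVZVZV"
Token 4: backref(off=4, len=2). Copied 'ZV' from pos 2. Output: "ZVZVZVZV"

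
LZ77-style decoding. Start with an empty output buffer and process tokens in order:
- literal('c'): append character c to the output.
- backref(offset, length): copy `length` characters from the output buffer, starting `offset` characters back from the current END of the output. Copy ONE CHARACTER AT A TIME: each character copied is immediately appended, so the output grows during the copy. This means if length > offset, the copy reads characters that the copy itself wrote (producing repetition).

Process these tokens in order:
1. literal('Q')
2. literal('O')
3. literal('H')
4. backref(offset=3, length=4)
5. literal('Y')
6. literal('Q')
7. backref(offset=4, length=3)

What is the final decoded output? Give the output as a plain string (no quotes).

Token 1: literal('Q'). Output: "Q"
Token 2: literal('O'). Output: "QO"
Token 3: literal('H'). Output: "QOH"
Token 4: backref(off=3, len=4) (overlapping!). Copied 'QOHQ' from pos 0. Output: "QOHQOHQ"
Token 5: literal('Y'). Output: "QOHQOHQY"
Token 6: literal('Q'). Output: "QOHQOHQYQ"
Token 7: backref(off=4, len=3). Copied 'HQY' from pos 5. Output: "QOHQOHQYQHQY"

Answer: QOHQOHQYQHQY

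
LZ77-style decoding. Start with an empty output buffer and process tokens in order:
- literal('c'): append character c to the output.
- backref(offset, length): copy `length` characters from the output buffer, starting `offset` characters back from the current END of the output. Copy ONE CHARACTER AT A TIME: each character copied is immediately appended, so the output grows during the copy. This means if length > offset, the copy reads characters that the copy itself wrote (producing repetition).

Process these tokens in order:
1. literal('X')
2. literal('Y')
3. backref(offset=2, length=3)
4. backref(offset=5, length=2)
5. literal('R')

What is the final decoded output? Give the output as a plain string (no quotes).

Answer: XYXYXXYR

Derivation:
Token 1: literal('X'). Output: "X"
Token 2: literal('Y'). Output: "XY"
Token 3: backref(off=2, len=3) (overlapping!). Copied 'XYX' from pos 0. Output: "XYXYX"
Token 4: backref(off=5, len=2). Copied 'XY' from pos 0. Output: "XYXYXXY"
Token 5: literal('R'). Output: "XYXYXXYR"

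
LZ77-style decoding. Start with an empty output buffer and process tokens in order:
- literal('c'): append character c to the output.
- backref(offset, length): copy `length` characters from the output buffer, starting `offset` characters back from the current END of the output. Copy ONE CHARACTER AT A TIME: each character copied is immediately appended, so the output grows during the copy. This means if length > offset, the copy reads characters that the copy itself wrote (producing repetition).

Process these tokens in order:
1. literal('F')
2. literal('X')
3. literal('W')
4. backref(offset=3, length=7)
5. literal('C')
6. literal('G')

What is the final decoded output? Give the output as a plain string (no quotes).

Token 1: literal('F'). Output: "F"
Token 2: literal('X'). Output: "FX"
Token 3: literal('W'). Output: "FXW"
Token 4: backref(off=3, len=7) (overlapping!). Copied 'FXWFXWF' from pos 0. Output: "FXWFXWFXWF"
Token 5: literal('C'). Output: "FXWFXWFXWFC"
Token 6: literal('G'). Output: "FXWFXWFXWFCG"

Answer: FXWFXWFXWFCG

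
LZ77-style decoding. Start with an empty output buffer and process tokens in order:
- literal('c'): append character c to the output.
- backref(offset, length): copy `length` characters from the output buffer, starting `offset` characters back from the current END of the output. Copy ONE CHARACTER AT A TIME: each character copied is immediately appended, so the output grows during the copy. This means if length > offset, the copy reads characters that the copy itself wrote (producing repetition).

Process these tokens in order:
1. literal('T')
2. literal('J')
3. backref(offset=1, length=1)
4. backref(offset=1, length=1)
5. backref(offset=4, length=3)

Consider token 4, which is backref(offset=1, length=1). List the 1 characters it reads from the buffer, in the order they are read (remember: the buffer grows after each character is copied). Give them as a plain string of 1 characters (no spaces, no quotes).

Answer: J

Derivation:
Token 1: literal('T'). Output: "T"
Token 2: literal('J'). Output: "TJ"
Token 3: backref(off=1, len=1). Copied 'J' from pos 1. Output: "TJJ"
Token 4: backref(off=1, len=1). Buffer before: "TJJ" (len 3)
  byte 1: read out[2]='J', append. Buffer now: "TJJJ"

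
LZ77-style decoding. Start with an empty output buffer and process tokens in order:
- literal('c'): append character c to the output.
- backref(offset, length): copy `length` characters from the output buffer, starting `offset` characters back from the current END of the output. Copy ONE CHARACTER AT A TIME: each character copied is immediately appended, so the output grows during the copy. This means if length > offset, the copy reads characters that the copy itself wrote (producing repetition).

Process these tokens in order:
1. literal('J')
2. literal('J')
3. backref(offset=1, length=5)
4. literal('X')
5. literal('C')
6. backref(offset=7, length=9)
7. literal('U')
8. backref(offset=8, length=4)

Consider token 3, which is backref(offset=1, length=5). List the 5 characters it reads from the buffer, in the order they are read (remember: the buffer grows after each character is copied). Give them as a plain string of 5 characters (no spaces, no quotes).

Token 1: literal('J'). Output: "J"
Token 2: literal('J'). Output: "JJ"
Token 3: backref(off=1, len=5). Buffer before: "JJ" (len 2)
  byte 1: read out[1]='J', append. Buffer now: "JJJ"
  byte 2: read out[2]='J', append. Buffer now: "JJJJ"
  byte 3: read out[3]='J', append. Buffer now: "JJJJJ"
  byte 4: read out[4]='J', append. Buffer now: "JJJJJJ"
  byte 5: read out[5]='J', append. Buffer now: "JJJJJJJ"

Answer: JJJJJ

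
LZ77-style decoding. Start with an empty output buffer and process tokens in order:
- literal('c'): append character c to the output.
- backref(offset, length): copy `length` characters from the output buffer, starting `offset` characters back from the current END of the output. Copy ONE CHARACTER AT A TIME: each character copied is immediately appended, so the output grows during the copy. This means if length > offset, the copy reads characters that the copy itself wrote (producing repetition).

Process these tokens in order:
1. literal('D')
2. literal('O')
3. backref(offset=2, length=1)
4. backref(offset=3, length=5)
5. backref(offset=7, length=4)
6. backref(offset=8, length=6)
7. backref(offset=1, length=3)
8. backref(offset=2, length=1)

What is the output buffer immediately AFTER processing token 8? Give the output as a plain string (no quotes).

Answer: DODDODDOODDOODDOODDDDD

Derivation:
Token 1: literal('D'). Output: "D"
Token 2: literal('O'). Output: "DO"
Token 3: backref(off=2, len=1). Copied 'D' from pos 0. Output: "DOD"
Token 4: backref(off=3, len=5) (overlapping!). Copied 'DODDO' from pos 0. Output: "DODDODDO"
Token 5: backref(off=7, len=4). Copied 'ODDO' from pos 1. Output: "DODDODDOODDO"
Token 6: backref(off=8, len=6). Copied 'ODDOOD' from pos 4. Output: "DODDODDOODDOODDOOD"
Token 7: backref(off=1, len=3) (overlapping!). Copied 'DDD' from pos 17. Output: "DODDODDOODDOODDOODDDD"
Token 8: backref(off=2, len=1). Copied 'D' from pos 19. Output: "DODDODDOODDOODDOODDDDD"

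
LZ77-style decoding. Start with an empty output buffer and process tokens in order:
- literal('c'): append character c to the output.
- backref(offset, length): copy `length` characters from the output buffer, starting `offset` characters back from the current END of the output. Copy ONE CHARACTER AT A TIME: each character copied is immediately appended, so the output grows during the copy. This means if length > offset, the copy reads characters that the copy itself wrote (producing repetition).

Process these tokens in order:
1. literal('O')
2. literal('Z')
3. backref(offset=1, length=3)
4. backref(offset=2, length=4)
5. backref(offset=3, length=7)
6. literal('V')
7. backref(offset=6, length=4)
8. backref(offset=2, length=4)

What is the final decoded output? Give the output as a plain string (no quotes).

Answer: OZZZZZZZZZZZZZZZVZZZZZZZZ

Derivation:
Token 1: literal('O'). Output: "O"
Token 2: literal('Z'). Output: "OZ"
Token 3: backref(off=1, len=3) (overlapping!). Copied 'ZZZ' from pos 1. Output: "OZZZZ"
Token 4: backref(off=2, len=4) (overlapping!). Copied 'ZZZZ' from pos 3. Output: "OZZZZZZZZ"
Token 5: backref(off=3, len=7) (overlapping!). Copied 'ZZZZZZZ' from pos 6. Output: "OZZZZZZZZZZZZZZZ"
Token 6: literal('V'). Output: "OZZZZZZZZZZZZZZZV"
Token 7: backref(off=6, len=4). Copied 'ZZZZ' from pos 11. Output: "OZZZZZZZZZZZZZZZVZZZZ"
Token 8: backref(off=2, len=4) (overlapping!). Copied 'ZZZZ' from pos 19. Output: "OZZZZZZZZZZZZZZZVZZZZZZZZ"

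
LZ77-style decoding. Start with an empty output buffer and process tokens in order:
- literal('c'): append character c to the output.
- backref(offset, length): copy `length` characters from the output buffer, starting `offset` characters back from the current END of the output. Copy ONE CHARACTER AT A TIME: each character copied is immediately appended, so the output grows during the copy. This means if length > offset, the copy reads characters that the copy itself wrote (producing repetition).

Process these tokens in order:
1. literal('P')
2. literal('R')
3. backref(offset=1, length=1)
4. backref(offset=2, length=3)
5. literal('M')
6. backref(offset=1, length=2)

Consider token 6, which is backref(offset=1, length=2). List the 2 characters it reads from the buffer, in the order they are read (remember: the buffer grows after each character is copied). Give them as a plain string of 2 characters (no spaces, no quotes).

Answer: MM

Derivation:
Token 1: literal('P'). Output: "P"
Token 2: literal('R'). Output: "PR"
Token 3: backref(off=1, len=1). Copied 'R' from pos 1. Output: "PRR"
Token 4: backref(off=2, len=3) (overlapping!). Copied 'RRR' from pos 1. Output: "PRRRRR"
Token 5: literal('M'). Output: "PRRRRRM"
Token 6: backref(off=1, len=2). Buffer before: "PRRRRRM" (len 7)
  byte 1: read out[6]='M', append. Buffer now: "PRRRRRMM"
  byte 2: read out[7]='M', append. Buffer now: "PRRRRRMMM"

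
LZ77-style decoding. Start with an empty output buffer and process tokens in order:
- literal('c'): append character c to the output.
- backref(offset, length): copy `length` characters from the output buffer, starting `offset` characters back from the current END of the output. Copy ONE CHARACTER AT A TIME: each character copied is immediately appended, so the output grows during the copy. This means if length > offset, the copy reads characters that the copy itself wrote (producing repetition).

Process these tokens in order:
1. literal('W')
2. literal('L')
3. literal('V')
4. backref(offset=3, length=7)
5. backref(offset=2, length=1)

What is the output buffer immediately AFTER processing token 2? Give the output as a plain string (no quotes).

Token 1: literal('W'). Output: "W"
Token 2: literal('L'). Output: "WL"

Answer: WL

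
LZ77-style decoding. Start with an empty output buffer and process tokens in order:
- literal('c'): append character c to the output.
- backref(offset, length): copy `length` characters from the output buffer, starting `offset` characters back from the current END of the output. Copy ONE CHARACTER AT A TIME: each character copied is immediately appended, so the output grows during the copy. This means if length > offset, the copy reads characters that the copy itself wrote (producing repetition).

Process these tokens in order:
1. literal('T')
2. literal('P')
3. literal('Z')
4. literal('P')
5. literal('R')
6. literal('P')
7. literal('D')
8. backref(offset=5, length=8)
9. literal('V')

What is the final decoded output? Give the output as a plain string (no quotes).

Answer: TPZPRPDZPRPDZPRV

Derivation:
Token 1: literal('T'). Output: "T"
Token 2: literal('P'). Output: "TP"
Token 3: literal('Z'). Output: "TPZ"
Token 4: literal('P'). Output: "TPZP"
Token 5: literal('R'). Output: "TPZPR"
Token 6: literal('P'). Output: "TPZPRP"
Token 7: literal('D'). Output: "TPZPRPD"
Token 8: backref(off=5, len=8) (overlapping!). Copied 'ZPRPDZPR' from pos 2. Output: "TPZPRPDZPRPDZPR"
Token 9: literal('V'). Output: "TPZPRPDZPRPDZPRV"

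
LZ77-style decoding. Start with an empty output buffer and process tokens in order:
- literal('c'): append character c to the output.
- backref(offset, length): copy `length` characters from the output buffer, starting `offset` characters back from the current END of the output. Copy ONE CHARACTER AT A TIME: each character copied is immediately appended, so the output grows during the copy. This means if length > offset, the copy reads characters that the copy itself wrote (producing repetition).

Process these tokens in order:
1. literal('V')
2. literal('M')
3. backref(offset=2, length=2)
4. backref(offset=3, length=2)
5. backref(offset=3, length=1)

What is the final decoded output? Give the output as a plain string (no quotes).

Answer: VMVMMVM

Derivation:
Token 1: literal('V'). Output: "V"
Token 2: literal('M'). Output: "VM"
Token 3: backref(off=2, len=2). Copied 'VM' from pos 0. Output: "VMVM"
Token 4: backref(off=3, len=2). Copied 'MV' from pos 1. Output: "VMVMMV"
Token 5: backref(off=3, len=1). Copied 'M' from pos 3. Output: "VMVMMVM"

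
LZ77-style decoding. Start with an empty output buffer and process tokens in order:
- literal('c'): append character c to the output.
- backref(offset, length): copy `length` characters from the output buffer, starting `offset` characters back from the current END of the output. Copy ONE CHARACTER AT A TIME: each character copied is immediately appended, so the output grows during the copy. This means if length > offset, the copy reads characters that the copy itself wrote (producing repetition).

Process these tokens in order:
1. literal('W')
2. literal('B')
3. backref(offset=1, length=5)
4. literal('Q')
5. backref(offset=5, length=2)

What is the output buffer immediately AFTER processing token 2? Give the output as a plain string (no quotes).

Answer: WB

Derivation:
Token 1: literal('W'). Output: "W"
Token 2: literal('B'). Output: "WB"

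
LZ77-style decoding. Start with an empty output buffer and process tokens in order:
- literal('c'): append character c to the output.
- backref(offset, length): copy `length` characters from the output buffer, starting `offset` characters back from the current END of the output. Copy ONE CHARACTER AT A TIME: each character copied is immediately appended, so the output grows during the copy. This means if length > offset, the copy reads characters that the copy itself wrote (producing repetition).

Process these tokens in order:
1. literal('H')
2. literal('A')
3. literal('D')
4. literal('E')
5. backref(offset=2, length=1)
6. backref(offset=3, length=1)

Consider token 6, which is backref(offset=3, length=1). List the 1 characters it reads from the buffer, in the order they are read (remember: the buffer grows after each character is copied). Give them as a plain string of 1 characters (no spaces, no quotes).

Token 1: literal('H'). Output: "H"
Token 2: literal('A'). Output: "HA"
Token 3: literal('D'). Output: "HAD"
Token 4: literal('E'). Output: "HADE"
Token 5: backref(off=2, len=1). Copied 'D' from pos 2. Output: "HADED"
Token 6: backref(off=3, len=1). Buffer before: "HADED" (len 5)
  byte 1: read out[2]='D', append. Buffer now: "HADEDD"

Answer: D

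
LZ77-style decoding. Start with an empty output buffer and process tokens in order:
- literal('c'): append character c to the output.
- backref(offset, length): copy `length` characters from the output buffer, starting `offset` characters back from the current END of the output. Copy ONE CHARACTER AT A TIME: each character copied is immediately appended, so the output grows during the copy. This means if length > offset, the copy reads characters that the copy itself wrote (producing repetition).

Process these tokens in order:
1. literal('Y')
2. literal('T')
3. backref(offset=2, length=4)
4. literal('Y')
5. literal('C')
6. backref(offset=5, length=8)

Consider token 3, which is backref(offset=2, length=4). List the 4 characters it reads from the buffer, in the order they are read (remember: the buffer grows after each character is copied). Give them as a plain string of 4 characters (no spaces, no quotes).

Answer: YTYT

Derivation:
Token 1: literal('Y'). Output: "Y"
Token 2: literal('T'). Output: "YT"
Token 3: backref(off=2, len=4). Buffer before: "YT" (len 2)
  byte 1: read out[0]='Y', append. Buffer now: "YTY"
  byte 2: read out[1]='T', append. Buffer now: "YTYT"
  byte 3: read out[2]='Y', append. Buffer now: "YTYTY"
  byte 4: read out[3]='T', append. Buffer now: "YTYTYT"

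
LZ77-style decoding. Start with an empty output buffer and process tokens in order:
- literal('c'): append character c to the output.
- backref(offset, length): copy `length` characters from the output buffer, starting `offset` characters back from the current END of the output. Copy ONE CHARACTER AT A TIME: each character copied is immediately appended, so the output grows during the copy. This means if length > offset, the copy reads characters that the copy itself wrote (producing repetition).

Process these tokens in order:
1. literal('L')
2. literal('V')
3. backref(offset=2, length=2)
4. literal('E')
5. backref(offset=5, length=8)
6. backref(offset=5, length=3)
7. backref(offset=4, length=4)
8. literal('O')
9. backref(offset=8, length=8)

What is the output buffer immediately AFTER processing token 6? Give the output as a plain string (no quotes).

Token 1: literal('L'). Output: "L"
Token 2: literal('V'). Output: "LV"
Token 3: backref(off=2, len=2). Copied 'LV' from pos 0. Output: "LVLV"
Token 4: literal('E'). Output: "LVLVE"
Token 5: backref(off=5, len=8) (overlapping!). Copied 'LVLVELVL' from pos 0. Output: "LVLVELVLVELVL"
Token 6: backref(off=5, len=3). Copied 'VEL' from pos 8. Output: "LVLVELVLVELVLVEL"

Answer: LVLVELVLVELVLVEL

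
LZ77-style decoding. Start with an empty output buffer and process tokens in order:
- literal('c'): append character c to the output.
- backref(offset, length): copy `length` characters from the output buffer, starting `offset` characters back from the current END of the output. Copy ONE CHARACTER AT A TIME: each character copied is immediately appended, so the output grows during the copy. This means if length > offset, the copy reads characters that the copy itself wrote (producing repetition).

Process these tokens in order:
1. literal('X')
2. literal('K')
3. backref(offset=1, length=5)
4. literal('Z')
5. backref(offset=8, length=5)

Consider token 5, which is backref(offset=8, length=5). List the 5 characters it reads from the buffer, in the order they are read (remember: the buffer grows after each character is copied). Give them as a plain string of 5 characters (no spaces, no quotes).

Answer: XKKKK

Derivation:
Token 1: literal('X'). Output: "X"
Token 2: literal('K'). Output: "XK"
Token 3: backref(off=1, len=5) (overlapping!). Copied 'KKKKK' from pos 1. Output: "XKKKKKK"
Token 4: literal('Z'). Output: "XKKKKKKZ"
Token 5: backref(off=8, len=5). Buffer before: "XKKKKKKZ" (len 8)
  byte 1: read out[0]='X', append. Buffer now: "XKKKKKKZX"
  byte 2: read out[1]='K', append. Buffer now: "XKKKKKKZXK"
  byte 3: read out[2]='K', append. Buffer now: "XKKKKKKZXKK"
  byte 4: read out[3]='K', append. Buffer now: "XKKKKKKZXKKK"
  byte 5: read out[4]='K', append. Buffer now: "XKKKKKKZXKKKK"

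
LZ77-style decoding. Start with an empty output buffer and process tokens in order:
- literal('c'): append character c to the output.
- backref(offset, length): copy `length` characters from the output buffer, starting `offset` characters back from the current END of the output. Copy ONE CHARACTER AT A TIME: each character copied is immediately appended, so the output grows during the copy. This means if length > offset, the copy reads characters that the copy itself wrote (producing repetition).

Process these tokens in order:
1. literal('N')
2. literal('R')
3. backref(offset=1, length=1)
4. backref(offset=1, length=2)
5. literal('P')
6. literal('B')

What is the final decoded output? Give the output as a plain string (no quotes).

Answer: NRRRRPB

Derivation:
Token 1: literal('N'). Output: "N"
Token 2: literal('R'). Output: "NR"
Token 3: backref(off=1, len=1). Copied 'R' from pos 1. Output: "NRR"
Token 4: backref(off=1, len=2) (overlapping!). Copied 'RR' from pos 2. Output: "NRRRR"
Token 5: literal('P'). Output: "NRRRRP"
Token 6: literal('B'). Output: "NRRRRPB"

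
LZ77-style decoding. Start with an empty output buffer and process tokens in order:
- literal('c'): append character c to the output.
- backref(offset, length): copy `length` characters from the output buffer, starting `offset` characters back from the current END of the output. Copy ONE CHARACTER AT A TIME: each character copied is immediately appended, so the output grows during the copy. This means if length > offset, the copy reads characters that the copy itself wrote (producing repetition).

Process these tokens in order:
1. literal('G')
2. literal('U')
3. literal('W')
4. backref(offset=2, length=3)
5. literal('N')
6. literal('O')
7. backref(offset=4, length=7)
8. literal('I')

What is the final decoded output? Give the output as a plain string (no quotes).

Answer: GUWUWUNOWUNOWUNI

Derivation:
Token 1: literal('G'). Output: "G"
Token 2: literal('U'). Output: "GU"
Token 3: literal('W'). Output: "GUW"
Token 4: backref(off=2, len=3) (overlapping!). Copied 'UWU' from pos 1. Output: "GUWUWU"
Token 5: literal('N'). Output: "GUWUWUN"
Token 6: literal('O'). Output: "GUWUWUNO"
Token 7: backref(off=4, len=7) (overlapping!). Copied 'WUNOWUN' from pos 4. Output: "GUWUWUNOWUNOWUN"
Token 8: literal('I'). Output: "GUWUWUNOWUNOWUNI"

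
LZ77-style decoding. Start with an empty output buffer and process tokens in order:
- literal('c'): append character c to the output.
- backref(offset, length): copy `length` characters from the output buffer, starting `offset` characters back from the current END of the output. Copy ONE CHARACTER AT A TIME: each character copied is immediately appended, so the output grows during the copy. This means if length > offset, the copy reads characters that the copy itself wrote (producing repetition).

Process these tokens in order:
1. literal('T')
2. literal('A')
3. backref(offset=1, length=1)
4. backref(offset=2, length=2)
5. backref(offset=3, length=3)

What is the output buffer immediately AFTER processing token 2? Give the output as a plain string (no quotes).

Token 1: literal('T'). Output: "T"
Token 2: literal('A'). Output: "TA"

Answer: TA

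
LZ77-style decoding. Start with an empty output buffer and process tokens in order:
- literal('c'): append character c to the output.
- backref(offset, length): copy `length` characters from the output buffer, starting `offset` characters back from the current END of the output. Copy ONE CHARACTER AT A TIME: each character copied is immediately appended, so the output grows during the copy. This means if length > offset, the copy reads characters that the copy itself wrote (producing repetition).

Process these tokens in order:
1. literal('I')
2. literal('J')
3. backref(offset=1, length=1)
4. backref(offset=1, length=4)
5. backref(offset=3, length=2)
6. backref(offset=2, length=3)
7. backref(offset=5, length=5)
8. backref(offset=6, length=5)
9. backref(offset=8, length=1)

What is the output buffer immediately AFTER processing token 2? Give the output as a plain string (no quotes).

Answer: IJ

Derivation:
Token 1: literal('I'). Output: "I"
Token 2: literal('J'). Output: "IJ"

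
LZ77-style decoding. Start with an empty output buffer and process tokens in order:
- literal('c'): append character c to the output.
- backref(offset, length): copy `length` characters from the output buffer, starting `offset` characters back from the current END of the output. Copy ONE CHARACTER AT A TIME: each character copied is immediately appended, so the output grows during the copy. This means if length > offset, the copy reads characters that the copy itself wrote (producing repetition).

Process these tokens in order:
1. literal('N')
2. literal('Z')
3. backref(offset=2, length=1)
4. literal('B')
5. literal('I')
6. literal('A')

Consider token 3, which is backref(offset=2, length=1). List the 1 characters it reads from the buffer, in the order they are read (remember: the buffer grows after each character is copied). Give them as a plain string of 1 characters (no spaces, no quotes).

Token 1: literal('N'). Output: "N"
Token 2: literal('Z'). Output: "NZ"
Token 3: backref(off=2, len=1). Buffer before: "NZ" (len 2)
  byte 1: read out[0]='N', append. Buffer now: "NZN"

Answer: N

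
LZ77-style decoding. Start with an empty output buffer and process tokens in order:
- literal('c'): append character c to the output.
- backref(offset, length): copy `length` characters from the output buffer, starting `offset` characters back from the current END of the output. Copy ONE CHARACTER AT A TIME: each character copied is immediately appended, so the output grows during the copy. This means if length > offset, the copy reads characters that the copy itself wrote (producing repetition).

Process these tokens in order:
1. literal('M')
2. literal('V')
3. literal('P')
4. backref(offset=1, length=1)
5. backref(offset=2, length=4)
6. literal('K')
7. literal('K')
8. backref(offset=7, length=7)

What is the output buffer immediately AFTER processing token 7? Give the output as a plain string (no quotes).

Answer: MVPPPPPPKK

Derivation:
Token 1: literal('M'). Output: "M"
Token 2: literal('V'). Output: "MV"
Token 3: literal('P'). Output: "MVP"
Token 4: backref(off=1, len=1). Copied 'P' from pos 2. Output: "MVPP"
Token 5: backref(off=2, len=4) (overlapping!). Copied 'PPPP' from pos 2. Output: "MVPPPPPP"
Token 6: literal('K'). Output: "MVPPPPPPK"
Token 7: literal('K'). Output: "MVPPPPPPKK"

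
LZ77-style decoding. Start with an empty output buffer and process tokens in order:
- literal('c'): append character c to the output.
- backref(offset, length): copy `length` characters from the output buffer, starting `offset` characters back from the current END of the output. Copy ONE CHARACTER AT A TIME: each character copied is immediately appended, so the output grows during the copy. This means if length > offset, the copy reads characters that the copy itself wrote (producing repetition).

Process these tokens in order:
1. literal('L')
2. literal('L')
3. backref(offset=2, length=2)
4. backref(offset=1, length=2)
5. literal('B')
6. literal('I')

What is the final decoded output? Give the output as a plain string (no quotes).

Answer: LLLLLLBI

Derivation:
Token 1: literal('L'). Output: "L"
Token 2: literal('L'). Output: "LL"
Token 3: backref(off=2, len=2). Copied 'LL' from pos 0. Output: "LLLL"
Token 4: backref(off=1, len=2) (overlapping!). Copied 'LL' from pos 3. Output: "LLLLLL"
Token 5: literal('B'). Output: "LLLLLLB"
Token 6: literal('I'). Output: "LLLLLLBI"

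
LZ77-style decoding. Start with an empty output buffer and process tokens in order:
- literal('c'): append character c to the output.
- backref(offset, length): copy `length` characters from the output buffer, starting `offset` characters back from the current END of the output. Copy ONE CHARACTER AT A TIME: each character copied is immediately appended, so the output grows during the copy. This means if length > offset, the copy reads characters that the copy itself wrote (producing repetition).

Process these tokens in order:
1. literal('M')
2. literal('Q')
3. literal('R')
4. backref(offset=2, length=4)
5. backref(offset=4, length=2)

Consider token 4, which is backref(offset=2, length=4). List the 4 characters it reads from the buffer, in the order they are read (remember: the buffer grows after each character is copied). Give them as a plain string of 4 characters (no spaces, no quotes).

Answer: QRQR

Derivation:
Token 1: literal('M'). Output: "M"
Token 2: literal('Q'). Output: "MQ"
Token 3: literal('R'). Output: "MQR"
Token 4: backref(off=2, len=4). Buffer before: "MQR" (len 3)
  byte 1: read out[1]='Q', append. Buffer now: "MQRQ"
  byte 2: read out[2]='R', append. Buffer now: "MQRQR"
  byte 3: read out[3]='Q', append. Buffer now: "MQRQRQ"
  byte 4: read out[4]='R', append. Buffer now: "MQRQRQR"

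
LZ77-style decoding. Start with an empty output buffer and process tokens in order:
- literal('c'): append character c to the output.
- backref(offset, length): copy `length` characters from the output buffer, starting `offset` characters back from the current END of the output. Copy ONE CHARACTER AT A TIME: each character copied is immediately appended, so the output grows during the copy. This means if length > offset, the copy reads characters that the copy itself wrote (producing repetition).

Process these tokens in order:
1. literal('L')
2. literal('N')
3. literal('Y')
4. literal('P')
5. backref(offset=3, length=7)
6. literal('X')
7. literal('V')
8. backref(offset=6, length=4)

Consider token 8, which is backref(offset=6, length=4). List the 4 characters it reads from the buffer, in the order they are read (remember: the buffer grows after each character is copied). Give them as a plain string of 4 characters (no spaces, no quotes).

Token 1: literal('L'). Output: "L"
Token 2: literal('N'). Output: "LN"
Token 3: literal('Y'). Output: "LNY"
Token 4: literal('P'). Output: "LNYP"
Token 5: backref(off=3, len=7) (overlapping!). Copied 'NYPNYPN' from pos 1. Output: "LNYPNYPNYPN"
Token 6: literal('X'). Output: "LNYPNYPNYPNX"
Token 7: literal('V'). Output: "LNYPNYPNYPNXV"
Token 8: backref(off=6, len=4). Buffer before: "LNYPNYPNYPNXV" (len 13)
  byte 1: read out[7]='N', append. Buffer now: "LNYPNYPNYPNXVN"
  byte 2: read out[8]='Y', append. Buffer now: "LNYPNYPNYPNXVNY"
  byte 3: read out[9]='P', append. Buffer now: "LNYPNYPNYPNXVNYP"
  byte 4: read out[10]='N', append. Buffer now: "LNYPNYPNYPNXVNYPN"

Answer: NYPN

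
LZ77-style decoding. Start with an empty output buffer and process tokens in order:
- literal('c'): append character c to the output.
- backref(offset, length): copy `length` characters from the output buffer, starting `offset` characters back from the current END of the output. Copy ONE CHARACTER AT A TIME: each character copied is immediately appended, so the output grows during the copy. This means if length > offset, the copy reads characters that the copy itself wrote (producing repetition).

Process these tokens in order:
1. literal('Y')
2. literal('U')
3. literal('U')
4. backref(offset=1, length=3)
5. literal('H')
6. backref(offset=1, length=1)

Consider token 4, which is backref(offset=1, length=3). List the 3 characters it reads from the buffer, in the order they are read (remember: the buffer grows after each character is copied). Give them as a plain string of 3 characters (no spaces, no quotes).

Answer: UUU

Derivation:
Token 1: literal('Y'). Output: "Y"
Token 2: literal('U'). Output: "YU"
Token 3: literal('U'). Output: "YUU"
Token 4: backref(off=1, len=3). Buffer before: "YUU" (len 3)
  byte 1: read out[2]='U', append. Buffer now: "YUUU"
  byte 2: read out[3]='U', append. Buffer now: "YUUUU"
  byte 3: read out[4]='U', append. Buffer now: "YUUUUU"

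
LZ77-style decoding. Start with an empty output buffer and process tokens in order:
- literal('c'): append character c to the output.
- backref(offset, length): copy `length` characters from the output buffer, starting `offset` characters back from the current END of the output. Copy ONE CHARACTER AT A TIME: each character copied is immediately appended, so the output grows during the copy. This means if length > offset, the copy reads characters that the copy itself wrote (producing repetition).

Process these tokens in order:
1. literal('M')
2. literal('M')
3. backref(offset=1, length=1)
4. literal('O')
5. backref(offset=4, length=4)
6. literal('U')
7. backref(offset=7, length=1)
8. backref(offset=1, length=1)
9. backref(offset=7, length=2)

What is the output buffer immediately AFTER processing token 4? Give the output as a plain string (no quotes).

Answer: MMMO

Derivation:
Token 1: literal('M'). Output: "M"
Token 2: literal('M'). Output: "MM"
Token 3: backref(off=1, len=1). Copied 'M' from pos 1. Output: "MMM"
Token 4: literal('O'). Output: "MMMO"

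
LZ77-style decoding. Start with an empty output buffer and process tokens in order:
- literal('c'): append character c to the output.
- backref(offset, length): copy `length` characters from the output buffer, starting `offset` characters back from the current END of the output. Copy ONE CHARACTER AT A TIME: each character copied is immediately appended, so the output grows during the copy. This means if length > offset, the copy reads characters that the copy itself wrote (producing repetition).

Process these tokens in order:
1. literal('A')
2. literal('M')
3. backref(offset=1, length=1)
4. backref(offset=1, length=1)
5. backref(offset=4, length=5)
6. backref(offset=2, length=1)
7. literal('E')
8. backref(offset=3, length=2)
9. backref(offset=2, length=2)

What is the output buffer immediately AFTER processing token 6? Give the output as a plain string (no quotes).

Answer: AMMMAMMMAM

Derivation:
Token 1: literal('A'). Output: "A"
Token 2: literal('M'). Output: "AM"
Token 3: backref(off=1, len=1). Copied 'M' from pos 1. Output: "AMM"
Token 4: backref(off=1, len=1). Copied 'M' from pos 2. Output: "AMMM"
Token 5: backref(off=4, len=5) (overlapping!). Copied 'AMMMA' from pos 0. Output: "AMMMAMMMA"
Token 6: backref(off=2, len=1). Copied 'M' from pos 7. Output: "AMMMAMMMAM"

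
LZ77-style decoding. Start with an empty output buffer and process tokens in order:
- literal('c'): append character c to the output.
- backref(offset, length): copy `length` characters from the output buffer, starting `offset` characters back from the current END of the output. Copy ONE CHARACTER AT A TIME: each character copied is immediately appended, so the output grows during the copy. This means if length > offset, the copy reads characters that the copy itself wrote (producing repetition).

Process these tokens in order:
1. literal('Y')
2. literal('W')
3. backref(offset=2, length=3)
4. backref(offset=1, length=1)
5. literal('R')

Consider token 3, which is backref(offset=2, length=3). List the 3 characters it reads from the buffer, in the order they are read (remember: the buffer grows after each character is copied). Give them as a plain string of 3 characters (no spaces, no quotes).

Answer: YWY

Derivation:
Token 1: literal('Y'). Output: "Y"
Token 2: literal('W'). Output: "YW"
Token 3: backref(off=2, len=3). Buffer before: "YW" (len 2)
  byte 1: read out[0]='Y', append. Buffer now: "YWY"
  byte 2: read out[1]='W', append. Buffer now: "YWYW"
  byte 3: read out[2]='Y', append. Buffer now: "YWYWY"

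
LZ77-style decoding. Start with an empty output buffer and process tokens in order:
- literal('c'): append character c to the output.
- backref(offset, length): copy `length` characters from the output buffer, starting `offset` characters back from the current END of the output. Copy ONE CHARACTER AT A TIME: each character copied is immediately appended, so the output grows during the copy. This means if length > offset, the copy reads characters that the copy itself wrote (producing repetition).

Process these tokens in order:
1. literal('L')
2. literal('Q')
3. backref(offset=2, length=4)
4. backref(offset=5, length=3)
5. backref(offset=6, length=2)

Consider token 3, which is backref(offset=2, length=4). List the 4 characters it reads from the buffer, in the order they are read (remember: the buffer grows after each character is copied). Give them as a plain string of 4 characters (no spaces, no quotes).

Token 1: literal('L'). Output: "L"
Token 2: literal('Q'). Output: "LQ"
Token 3: backref(off=2, len=4). Buffer before: "LQ" (len 2)
  byte 1: read out[0]='L', append. Buffer now: "LQL"
  byte 2: read out[1]='Q', append. Buffer now: "LQLQ"
  byte 3: read out[2]='L', append. Buffer now: "LQLQL"
  byte 4: read out[3]='Q', append. Buffer now: "LQLQLQ"

Answer: LQLQ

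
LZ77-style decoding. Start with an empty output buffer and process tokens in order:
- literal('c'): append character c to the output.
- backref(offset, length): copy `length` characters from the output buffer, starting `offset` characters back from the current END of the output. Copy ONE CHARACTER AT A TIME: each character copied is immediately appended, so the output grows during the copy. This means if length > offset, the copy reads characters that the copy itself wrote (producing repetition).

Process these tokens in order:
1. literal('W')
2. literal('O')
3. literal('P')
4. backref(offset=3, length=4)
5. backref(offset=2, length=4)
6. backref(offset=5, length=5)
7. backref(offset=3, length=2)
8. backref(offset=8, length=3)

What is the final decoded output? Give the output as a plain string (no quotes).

Token 1: literal('W'). Output: "W"
Token 2: literal('O'). Output: "WO"
Token 3: literal('P'). Output: "WOP"
Token 4: backref(off=3, len=4) (overlapping!). Copied 'WOPW' from pos 0. Output: "WOPWOPW"
Token 5: backref(off=2, len=4) (overlapping!). Copied 'PWPW' from pos 5. Output: "WOPWOPWPWPW"
Token 6: backref(off=5, len=5). Copied 'WPWPW' from pos 6. Output: "WOPWOPWPWPWWPWPW"
Token 7: backref(off=3, len=2). Copied 'WP' from pos 13. Output: "WOPWOPWPWPWWPWPWWP"
Token 8: backref(off=8, len=3). Copied 'WWP' from pos 10. Output: "WOPWOPWPWPWWPWPWWPWWP"

Answer: WOPWOPWPWPWWPWPWWPWWP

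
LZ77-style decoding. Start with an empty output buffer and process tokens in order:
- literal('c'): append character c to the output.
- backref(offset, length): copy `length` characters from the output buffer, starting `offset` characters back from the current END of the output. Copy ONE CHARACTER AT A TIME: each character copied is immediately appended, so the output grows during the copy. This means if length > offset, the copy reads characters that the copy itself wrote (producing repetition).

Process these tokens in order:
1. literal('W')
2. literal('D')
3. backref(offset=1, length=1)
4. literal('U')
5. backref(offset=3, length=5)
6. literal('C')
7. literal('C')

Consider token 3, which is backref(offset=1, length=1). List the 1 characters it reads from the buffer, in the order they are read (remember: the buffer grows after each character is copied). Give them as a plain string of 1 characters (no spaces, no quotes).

Token 1: literal('W'). Output: "W"
Token 2: literal('D'). Output: "WD"
Token 3: backref(off=1, len=1). Buffer before: "WD" (len 2)
  byte 1: read out[1]='D', append. Buffer now: "WDD"

Answer: D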